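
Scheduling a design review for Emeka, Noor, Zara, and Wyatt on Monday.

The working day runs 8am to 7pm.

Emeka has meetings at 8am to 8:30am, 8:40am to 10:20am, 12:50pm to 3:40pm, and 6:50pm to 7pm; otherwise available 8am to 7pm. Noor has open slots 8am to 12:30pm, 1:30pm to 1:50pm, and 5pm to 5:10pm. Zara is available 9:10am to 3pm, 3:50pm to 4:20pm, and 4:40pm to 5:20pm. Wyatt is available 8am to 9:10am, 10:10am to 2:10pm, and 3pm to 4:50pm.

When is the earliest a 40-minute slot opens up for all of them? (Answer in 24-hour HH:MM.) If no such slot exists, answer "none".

Emeka free within 08:00–19:00: 08:30–08:40, 10:20–12:50, 15:40–18:50.
Emeka ∩ Noor: 08:30–08:40, 10:20–12:30, 17:00–17:10.
Emeka ∩ Noor ∩ Zara: 10:20–12:30, 17:00–17:10.
Emeka ∩ Noor ∩ Zara ∩ Wyatt: 10:20–12:30.
Windows ≥ 40 min: 10:20–12:30.
Earliest such window starts at 10:20.

10:20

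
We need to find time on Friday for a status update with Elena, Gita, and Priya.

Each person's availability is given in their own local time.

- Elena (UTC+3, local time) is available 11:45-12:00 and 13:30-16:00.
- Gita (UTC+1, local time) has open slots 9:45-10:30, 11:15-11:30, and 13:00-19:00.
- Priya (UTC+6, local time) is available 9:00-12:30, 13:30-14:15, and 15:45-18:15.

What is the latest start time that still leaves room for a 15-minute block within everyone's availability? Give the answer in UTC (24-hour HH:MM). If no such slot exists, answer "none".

Elena → UTC: 08:45–09:00, 10:30–13:00.
Gita → UTC: 08:45–09:30, 10:15–10:30, 12:00–18:00.
Priya → UTC: 03:00–06:30, 07:30–08:15, 09:45–12:15.
Elena ∩ Gita: 08:45–09:00, 12:00–13:00.
Elena ∩ Gita ∩ Priya: 12:00–12:15.
Windows ≥ 15 min: 12:00–12:15.
Latest start in the last window 12:00–12:15 is 12:15 − 15 min = 12:00.

12:00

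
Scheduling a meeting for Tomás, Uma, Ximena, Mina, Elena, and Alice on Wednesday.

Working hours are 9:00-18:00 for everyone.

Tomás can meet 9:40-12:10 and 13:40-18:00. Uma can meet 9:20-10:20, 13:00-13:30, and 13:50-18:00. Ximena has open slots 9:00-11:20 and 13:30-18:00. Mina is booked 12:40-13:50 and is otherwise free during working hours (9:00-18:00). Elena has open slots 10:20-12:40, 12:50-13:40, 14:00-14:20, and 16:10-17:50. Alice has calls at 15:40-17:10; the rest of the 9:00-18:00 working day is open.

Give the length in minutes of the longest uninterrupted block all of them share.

40 minutes

Mina free within 09:00–18:00: 09:00–12:40, 13:50–18:00.
Alice free within 09:00–18:00: 09:00–15:40, 17:10–18:00.
Tomás ∩ Uma: 09:40–10:20, 13:50–18:00.
Tomás ∩ Uma ∩ Ximena: 09:40–10:20, 13:50–18:00.
Tomás ∩ Uma ∩ Ximena ∩ Mina: 09:40–10:20, 13:50–18:00.
Tomás ∩ Uma ∩ Ximena ∩ Mina ∩ Elena: 14:00–14:20, 16:10–17:50.
Tomás ∩ Uma ∩ Ximena ∩ Mina ∩ Elena ∩ Alice: 14:00–14:20, 17:10–17:50.
Common window lengths: 20, 40 min; longest is 40.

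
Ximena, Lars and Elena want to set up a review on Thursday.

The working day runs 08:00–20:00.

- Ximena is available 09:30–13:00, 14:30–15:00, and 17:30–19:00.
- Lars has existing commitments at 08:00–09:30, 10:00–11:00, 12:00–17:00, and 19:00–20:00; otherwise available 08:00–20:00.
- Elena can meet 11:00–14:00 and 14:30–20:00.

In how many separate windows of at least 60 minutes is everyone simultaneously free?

2

Lars free within 08:00–20:00: 09:30–10:00, 11:00–12:00, 17:00–19:00.
Ximena ∩ Lars: 09:30–10:00, 11:00–12:00, 17:30–19:00.
Ximena ∩ Lars ∩ Elena: 11:00–12:00, 17:30–19:00.
Windows ≥ 60 min: 11:00–12:00, 17:30–19:00.
That's 2 windows.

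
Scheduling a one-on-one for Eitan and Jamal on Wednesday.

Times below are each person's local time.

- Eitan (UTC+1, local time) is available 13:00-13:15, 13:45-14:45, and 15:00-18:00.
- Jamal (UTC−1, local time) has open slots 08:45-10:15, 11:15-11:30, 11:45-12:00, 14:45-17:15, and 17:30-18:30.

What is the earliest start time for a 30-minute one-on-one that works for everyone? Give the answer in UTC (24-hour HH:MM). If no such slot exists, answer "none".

15:45

Eitan → UTC: 12:00–12:15, 12:45–13:45, 14:00–17:00.
Jamal → UTC: 09:45–11:15, 12:15–12:30, 12:45–13:00, 15:45–18:15, 18:30–19:30.
Eitan ∩ Jamal: 12:45–13:00, 15:45–17:00.
Windows ≥ 30 min: 15:45–17:00.
Earliest such window starts at 15:45.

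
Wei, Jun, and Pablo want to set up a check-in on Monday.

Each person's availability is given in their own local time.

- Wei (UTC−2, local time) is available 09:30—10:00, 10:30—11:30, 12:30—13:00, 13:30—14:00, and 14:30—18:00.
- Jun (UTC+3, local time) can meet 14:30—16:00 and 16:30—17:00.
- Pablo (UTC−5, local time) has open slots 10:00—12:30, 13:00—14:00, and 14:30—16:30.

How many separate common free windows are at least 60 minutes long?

0

Wei → UTC: 11:30–12:00, 12:30–13:30, 14:30–15:00, 15:30–16:00, 16:30–20:00.
Jun → UTC: 11:30–13:00, 13:30–14:00.
Pablo → UTC: 15:00–17:30, 18:00–19:00, 19:30–21:30.
Wei ∩ Jun: 11:30–12:00, 12:30–13:00.
Wei ∩ Jun ∩ Pablo: (none).
Windows ≥ 60 min: (none).
That's 0 windows.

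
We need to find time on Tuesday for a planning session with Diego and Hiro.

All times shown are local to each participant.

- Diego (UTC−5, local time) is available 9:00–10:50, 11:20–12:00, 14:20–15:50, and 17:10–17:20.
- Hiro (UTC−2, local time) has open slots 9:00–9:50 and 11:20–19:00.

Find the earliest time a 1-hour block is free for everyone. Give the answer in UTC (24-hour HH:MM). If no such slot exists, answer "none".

Diego → UTC: 14:00–15:50, 16:20–17:00, 19:20–20:50, 22:10–22:20.
Hiro → UTC: 11:00–11:50, 13:20–21:00.
Diego ∩ Hiro: 14:00–15:50, 16:20–17:00, 19:20–20:50.
Windows ≥ 60 min: 14:00–15:50, 19:20–20:50.
Earliest such window starts at 14:00.

14:00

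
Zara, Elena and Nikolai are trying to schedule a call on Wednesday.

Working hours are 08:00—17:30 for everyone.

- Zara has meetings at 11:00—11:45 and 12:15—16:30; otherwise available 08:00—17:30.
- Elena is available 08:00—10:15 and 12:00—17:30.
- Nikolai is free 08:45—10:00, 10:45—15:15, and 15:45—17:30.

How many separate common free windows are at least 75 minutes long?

Zara free within 08:00–17:30: 08:00–11:00, 11:45–12:15, 16:30–17:30.
Zara ∩ Elena: 08:00–10:15, 12:00–12:15, 16:30–17:30.
Zara ∩ Elena ∩ Nikolai: 08:45–10:00, 12:00–12:15, 16:30–17:30.
Windows ≥ 75 min: 08:45–10:00.
That's 1 window.

1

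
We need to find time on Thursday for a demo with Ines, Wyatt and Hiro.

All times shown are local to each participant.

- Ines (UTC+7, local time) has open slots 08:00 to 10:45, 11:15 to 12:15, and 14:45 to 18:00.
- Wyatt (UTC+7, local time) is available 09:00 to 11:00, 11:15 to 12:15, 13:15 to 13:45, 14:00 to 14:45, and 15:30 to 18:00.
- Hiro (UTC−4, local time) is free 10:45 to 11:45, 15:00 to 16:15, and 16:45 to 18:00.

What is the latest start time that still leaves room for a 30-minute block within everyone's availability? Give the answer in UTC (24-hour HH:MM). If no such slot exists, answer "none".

Ines → UTC: 01:00–03:45, 04:15–05:15, 07:45–11:00.
Wyatt → UTC: 02:00–04:00, 04:15–05:15, 06:15–06:45, 07:00–07:45, 08:30–11:00.
Hiro → UTC: 14:45–15:45, 19:00–20:15, 20:45–22:00.
Ines ∩ Wyatt: 02:00–03:45, 04:15–05:15, 08:30–11:00.
Ines ∩ Wyatt ∩ Hiro: (none).
Windows ≥ 30 min: (none).

none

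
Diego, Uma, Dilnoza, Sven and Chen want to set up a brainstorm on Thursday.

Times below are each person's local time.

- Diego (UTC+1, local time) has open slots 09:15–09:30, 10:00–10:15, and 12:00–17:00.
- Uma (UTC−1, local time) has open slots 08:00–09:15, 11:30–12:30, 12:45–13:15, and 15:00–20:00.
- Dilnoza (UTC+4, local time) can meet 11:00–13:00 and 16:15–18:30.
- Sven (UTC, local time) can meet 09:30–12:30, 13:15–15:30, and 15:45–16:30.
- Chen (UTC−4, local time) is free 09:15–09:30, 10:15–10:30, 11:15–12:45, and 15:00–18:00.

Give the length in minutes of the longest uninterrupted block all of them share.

Diego → UTC: 08:15–08:30, 09:00–09:15, 11:00–16:00.
Uma → UTC: 09:00–10:15, 12:30–13:30, 13:45–14:15, 16:00–21:00.
Dilnoza → UTC: 07:00–09:00, 12:15–14:30.
Sven → UTC: 09:30–12:30, 13:15–15:30, 15:45–16:30.
Chen → UTC: 13:15–13:30, 14:15–14:30, 15:15–16:45, 19:00–22:00.
Diego ∩ Uma: 09:00–09:15, 12:30–13:30, 13:45–14:15.
Diego ∩ Uma ∩ Dilnoza: 12:30–13:30, 13:45–14:15.
Diego ∩ Uma ∩ Dilnoza ∩ Sven: 13:15–13:30, 13:45–14:15.
Diego ∩ Uma ∩ Dilnoza ∩ Sven ∩ Chen: 13:15–13:30.
Single common window of 15 minutes.

15 minutes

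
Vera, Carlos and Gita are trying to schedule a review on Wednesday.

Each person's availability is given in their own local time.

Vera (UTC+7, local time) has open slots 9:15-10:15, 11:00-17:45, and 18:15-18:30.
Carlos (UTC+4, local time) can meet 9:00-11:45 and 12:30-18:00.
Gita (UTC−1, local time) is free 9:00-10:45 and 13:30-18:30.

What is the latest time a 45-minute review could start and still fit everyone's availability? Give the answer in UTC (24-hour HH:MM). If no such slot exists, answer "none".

Vera → UTC: 02:15–03:15, 04:00–10:45, 11:15–11:30.
Carlos → UTC: 05:00–07:45, 08:30–14:00.
Gita → UTC: 10:00–11:45, 14:30–19:30.
Vera ∩ Carlos: 05:00–07:45, 08:30–10:45, 11:15–11:30.
Vera ∩ Carlos ∩ Gita: 10:00–10:45, 11:15–11:30.
Windows ≥ 45 min: 10:00–10:45.
Latest start in the last window 10:00–10:45 is 10:45 − 45 min = 10:00.

10:00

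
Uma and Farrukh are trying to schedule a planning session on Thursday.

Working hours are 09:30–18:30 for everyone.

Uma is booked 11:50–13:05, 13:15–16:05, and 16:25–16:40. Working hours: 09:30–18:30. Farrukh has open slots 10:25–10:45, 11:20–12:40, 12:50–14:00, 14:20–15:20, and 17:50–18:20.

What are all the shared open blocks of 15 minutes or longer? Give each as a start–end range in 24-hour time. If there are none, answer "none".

10:25–10:45, 11:20–11:50, 17:50–18:20

Uma free within 09:30–18:30: 09:30–11:50, 13:05–13:15, 16:05–16:25, 16:40–18:30.
Uma ∩ Farrukh: 10:25–10:45, 11:20–11:50, 13:05–13:15, 17:50–18:20.
Windows ≥ 15 min: 10:25–10:45, 11:20–11:50, 17:50–18:20.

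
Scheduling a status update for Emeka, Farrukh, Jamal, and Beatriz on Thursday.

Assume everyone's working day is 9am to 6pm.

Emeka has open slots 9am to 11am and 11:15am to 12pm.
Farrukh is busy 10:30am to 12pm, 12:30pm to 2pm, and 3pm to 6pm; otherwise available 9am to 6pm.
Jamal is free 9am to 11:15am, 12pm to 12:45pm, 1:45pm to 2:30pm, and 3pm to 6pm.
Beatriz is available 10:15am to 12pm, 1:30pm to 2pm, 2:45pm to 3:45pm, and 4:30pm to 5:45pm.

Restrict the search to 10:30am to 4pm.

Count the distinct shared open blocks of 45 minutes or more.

0

Farrukh free within 09:00–18:00: 09:00–10:30, 12:00–12:30, 14:00–15:00.
Emeka ∩ Farrukh: 09:00–10:30.
Emeka ∩ Farrukh ∩ Jamal: 09:00–10:30.
Emeka ∩ Farrukh ∩ Jamal ∩ Beatriz: 10:15–10:30.
Restricted to 10:30–16:00: (none).
Windows ≥ 45 min: (none).
That's 0 windows.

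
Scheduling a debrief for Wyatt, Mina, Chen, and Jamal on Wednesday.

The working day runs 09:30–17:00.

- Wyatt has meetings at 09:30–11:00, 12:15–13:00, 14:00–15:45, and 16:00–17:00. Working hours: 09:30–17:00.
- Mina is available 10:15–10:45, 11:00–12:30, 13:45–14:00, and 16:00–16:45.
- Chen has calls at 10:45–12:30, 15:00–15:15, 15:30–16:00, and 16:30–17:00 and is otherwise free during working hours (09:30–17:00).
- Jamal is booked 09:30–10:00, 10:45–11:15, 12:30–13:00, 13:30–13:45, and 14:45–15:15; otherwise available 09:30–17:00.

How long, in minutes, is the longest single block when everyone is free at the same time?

15 minutes

Wyatt free within 09:30–17:00: 11:00–12:15, 13:00–14:00, 15:45–16:00.
Chen free within 09:30–17:00: 09:30–10:45, 12:30–15:00, 15:15–15:30, 16:00–16:30.
Jamal free within 09:30–17:00: 10:00–10:45, 11:15–12:30, 13:00–13:30, 13:45–14:45, 15:15–17:00.
Wyatt ∩ Mina: 11:00–12:15, 13:45–14:00.
Wyatt ∩ Mina ∩ Chen: 13:45–14:00.
Wyatt ∩ Mina ∩ Chen ∩ Jamal: 13:45–14:00.
Single common window of 15 minutes.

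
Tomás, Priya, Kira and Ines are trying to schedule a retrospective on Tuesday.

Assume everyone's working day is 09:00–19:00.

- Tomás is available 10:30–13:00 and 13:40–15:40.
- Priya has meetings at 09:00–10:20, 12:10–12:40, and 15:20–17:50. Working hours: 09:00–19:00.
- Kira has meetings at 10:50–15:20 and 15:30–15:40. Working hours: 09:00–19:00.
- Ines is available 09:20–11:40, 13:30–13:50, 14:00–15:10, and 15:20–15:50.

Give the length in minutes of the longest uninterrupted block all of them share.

20 minutes

Priya free within 09:00–19:00: 10:20–12:10, 12:40–15:20, 17:50–19:00.
Kira free within 09:00–19:00: 09:00–10:50, 15:20–15:30, 15:40–19:00.
Tomás ∩ Priya: 10:30–12:10, 12:40–13:00, 13:40–15:20.
Tomás ∩ Priya ∩ Kira: 10:30–10:50.
Tomás ∩ Priya ∩ Kira ∩ Ines: 10:30–10:50.
Single common window of 20 minutes.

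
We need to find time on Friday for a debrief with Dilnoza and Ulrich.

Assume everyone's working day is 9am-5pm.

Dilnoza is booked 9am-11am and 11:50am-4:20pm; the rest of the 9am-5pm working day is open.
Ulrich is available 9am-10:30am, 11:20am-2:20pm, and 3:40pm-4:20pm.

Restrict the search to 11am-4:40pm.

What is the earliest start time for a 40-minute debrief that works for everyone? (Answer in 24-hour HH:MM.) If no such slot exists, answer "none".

none

Dilnoza free within 09:00–17:00: 11:00–11:50, 16:20–17:00.
Dilnoza ∩ Ulrich: 11:20–11:50.
Restricted to 11:00–16:40: 11:20–11:50.
Windows ≥ 40 min: (none).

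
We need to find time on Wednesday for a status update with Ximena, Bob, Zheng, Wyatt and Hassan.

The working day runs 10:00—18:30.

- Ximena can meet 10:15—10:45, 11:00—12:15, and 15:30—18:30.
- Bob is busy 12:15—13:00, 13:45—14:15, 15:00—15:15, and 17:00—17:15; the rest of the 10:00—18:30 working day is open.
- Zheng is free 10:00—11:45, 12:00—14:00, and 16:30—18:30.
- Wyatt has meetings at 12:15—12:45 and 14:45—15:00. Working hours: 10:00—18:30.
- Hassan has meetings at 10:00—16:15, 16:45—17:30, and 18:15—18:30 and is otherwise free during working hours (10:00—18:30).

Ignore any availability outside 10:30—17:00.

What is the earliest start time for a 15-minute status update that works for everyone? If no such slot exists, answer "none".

Bob free within 10:00–18:30: 10:00–12:15, 13:00–13:45, 14:15–15:00, 15:15–17:00, 17:15–18:30.
Wyatt free within 10:00–18:30: 10:00–12:15, 12:45–14:45, 15:00–18:30.
Hassan free within 10:00–18:30: 16:15–16:45, 17:30–18:15.
Ximena ∩ Bob: 10:15–10:45, 11:00–12:15, 15:30–17:00, 17:15–18:30.
Ximena ∩ Bob ∩ Zheng: 10:15–10:45, 11:00–11:45, 12:00–12:15, 16:30–17:00, 17:15–18:30.
Ximena ∩ Bob ∩ Zheng ∩ Wyatt: 10:15–10:45, 11:00–11:45, 12:00–12:15, 16:30–17:00, 17:15–18:30.
Ximena ∩ Bob ∩ Zheng ∩ Wyatt ∩ Hassan: 16:30–16:45, 17:30–18:15.
Restricted to 10:30–17:00: 16:30–16:45.
Windows ≥ 15 min: 16:30–16:45.
Earliest such window starts at 16:30.

16:30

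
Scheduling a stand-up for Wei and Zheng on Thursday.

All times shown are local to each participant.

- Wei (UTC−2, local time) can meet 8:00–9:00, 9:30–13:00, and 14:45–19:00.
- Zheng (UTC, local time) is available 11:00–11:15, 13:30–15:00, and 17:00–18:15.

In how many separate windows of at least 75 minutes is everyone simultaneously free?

2

Wei → UTC: 10:00–11:00, 11:30–15:00, 16:45–21:00.
Zheng → UTC: 11:00–11:15, 13:30–15:00, 17:00–18:15.
Wei ∩ Zheng: 13:30–15:00, 17:00–18:15.
Windows ≥ 75 min: 13:30–15:00, 17:00–18:15.
That's 2 windows.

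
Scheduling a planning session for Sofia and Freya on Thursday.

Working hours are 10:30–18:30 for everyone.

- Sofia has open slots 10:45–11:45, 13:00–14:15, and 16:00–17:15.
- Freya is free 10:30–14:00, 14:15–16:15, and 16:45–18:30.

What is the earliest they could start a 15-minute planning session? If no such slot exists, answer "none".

Sofia ∩ Freya: 10:45–11:45, 13:00–14:00, 16:00–16:15, 16:45–17:15.
Windows ≥ 15 min: 10:45–11:45, 13:00–14:00, 16:00–16:15, 16:45–17:15.
Earliest such window starts at 10:45.

10:45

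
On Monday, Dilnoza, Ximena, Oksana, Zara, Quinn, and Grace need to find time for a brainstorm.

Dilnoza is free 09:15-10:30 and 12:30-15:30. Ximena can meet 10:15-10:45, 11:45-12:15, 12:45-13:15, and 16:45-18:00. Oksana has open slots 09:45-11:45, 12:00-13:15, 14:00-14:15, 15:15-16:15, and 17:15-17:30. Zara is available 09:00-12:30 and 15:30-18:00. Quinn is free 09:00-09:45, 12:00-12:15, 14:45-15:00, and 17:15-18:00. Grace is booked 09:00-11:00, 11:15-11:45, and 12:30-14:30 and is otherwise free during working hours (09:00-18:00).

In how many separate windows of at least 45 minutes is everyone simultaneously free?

Grace free within 09:00–18:00: 11:00–11:15, 11:45–12:30, 14:30–18:00.
Dilnoza ∩ Ximena: 10:15–10:30, 12:45–13:15.
Dilnoza ∩ Ximena ∩ Oksana: 10:15–10:30, 12:45–13:15.
Dilnoza ∩ Ximena ∩ Oksana ∩ Zara: 10:15–10:30.
Dilnoza ∩ Ximena ∩ Oksana ∩ Zara ∩ Quinn: (none).
Dilnoza ∩ Ximena ∩ Oksana ∩ Zara ∩ Quinn ∩ Grace: (none).
Windows ≥ 45 min: (none).
That's 0 windows.

0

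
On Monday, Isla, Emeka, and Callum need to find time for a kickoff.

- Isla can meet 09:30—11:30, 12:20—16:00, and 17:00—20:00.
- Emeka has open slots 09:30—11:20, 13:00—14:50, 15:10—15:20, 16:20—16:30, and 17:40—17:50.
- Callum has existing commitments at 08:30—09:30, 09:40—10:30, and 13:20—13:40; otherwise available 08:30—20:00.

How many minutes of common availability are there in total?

Callum free within 08:30–20:00: 09:30–09:40, 10:30–13:20, 13:40–20:00.
Isla ∩ Emeka: 09:30–11:20, 13:00–14:50, 15:10–15:20, 17:40–17:50.
Isla ∩ Emeka ∩ Callum: 09:30–09:40, 10:30–11:20, 13:00–13:20, 13:40–14:50, 15:10–15:20, 17:40–17:50.
Total common minutes: 10 + 50 + 20 + 70 + 10 + 10 = 170.

170 minutes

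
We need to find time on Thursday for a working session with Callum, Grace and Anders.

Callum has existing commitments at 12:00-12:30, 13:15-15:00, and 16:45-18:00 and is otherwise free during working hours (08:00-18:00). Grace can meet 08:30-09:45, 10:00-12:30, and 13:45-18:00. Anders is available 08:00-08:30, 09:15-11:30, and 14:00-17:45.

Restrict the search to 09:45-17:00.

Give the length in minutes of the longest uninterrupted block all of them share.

105 minutes

Callum free within 08:00–18:00: 08:00–12:00, 12:30–13:15, 15:00–16:45.
Callum ∩ Grace: 08:30–09:45, 10:00–12:00, 15:00–16:45.
Callum ∩ Grace ∩ Anders: 09:15–09:45, 10:00–11:30, 15:00–16:45.
Restricted to 09:45–17:00: 10:00–11:30, 15:00–16:45.
Common window lengths: 90, 105 min; longest is 105.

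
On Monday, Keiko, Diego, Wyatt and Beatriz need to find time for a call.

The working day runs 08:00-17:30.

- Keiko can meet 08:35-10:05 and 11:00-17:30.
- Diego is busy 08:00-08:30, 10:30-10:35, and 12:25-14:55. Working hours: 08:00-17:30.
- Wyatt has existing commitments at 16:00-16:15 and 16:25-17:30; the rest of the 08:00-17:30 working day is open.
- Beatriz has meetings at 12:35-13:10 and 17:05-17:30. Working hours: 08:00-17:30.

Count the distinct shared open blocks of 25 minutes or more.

3

Diego free within 08:00–17:30: 08:30–10:30, 10:35–12:25, 14:55–17:30.
Wyatt free within 08:00–17:30: 08:00–16:00, 16:15–16:25.
Beatriz free within 08:00–17:30: 08:00–12:35, 13:10–17:05.
Keiko ∩ Diego: 08:35–10:05, 11:00–12:25, 14:55–17:30.
Keiko ∩ Diego ∩ Wyatt: 08:35–10:05, 11:00–12:25, 14:55–16:00, 16:15–16:25.
Keiko ∩ Diego ∩ Wyatt ∩ Beatriz: 08:35–10:05, 11:00–12:25, 14:55–16:00, 16:15–16:25.
Windows ≥ 25 min: 08:35–10:05, 11:00–12:25, 14:55–16:00.
That's 3 windows.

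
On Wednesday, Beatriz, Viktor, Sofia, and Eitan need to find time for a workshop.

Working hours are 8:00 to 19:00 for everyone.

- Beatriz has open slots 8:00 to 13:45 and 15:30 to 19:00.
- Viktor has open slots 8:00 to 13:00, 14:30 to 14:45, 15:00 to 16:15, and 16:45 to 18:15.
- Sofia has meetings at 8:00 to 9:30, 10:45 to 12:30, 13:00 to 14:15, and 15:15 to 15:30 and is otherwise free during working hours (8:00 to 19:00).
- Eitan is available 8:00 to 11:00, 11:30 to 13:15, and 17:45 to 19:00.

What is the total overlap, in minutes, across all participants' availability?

Sofia free within 08:00–19:00: 09:30–10:45, 12:30–13:00, 14:15–15:15, 15:30–19:00.
Beatriz ∩ Viktor: 08:00–13:00, 15:30–16:15, 16:45–18:15.
Beatriz ∩ Viktor ∩ Sofia: 09:30–10:45, 12:30–13:00, 15:30–16:15, 16:45–18:15.
Beatriz ∩ Viktor ∩ Sofia ∩ Eitan: 09:30–10:45, 12:30–13:00, 17:45–18:15.
Total common minutes: 75 + 30 + 30 = 135.

135 minutes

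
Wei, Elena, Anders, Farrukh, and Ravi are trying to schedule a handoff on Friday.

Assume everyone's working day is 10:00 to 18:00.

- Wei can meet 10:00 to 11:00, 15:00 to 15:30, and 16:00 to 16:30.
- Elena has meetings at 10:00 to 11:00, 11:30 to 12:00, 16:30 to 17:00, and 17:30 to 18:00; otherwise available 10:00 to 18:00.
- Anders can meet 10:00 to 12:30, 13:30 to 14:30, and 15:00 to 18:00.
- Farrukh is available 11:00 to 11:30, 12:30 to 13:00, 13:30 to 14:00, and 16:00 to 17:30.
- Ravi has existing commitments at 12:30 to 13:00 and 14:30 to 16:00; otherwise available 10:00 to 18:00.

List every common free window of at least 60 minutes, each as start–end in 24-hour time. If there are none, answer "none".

Elena free within 10:00–18:00: 11:00–11:30, 12:00–16:30, 17:00–17:30.
Ravi free within 10:00–18:00: 10:00–12:30, 13:00–14:30, 16:00–18:00.
Wei ∩ Elena: 15:00–15:30, 16:00–16:30.
Wei ∩ Elena ∩ Anders: 15:00–15:30, 16:00–16:30.
Wei ∩ Elena ∩ Anders ∩ Farrukh: 16:00–16:30.
Wei ∩ Elena ∩ Anders ∩ Farrukh ∩ Ravi: 16:00–16:30.
Windows ≥ 60 min: (none).

none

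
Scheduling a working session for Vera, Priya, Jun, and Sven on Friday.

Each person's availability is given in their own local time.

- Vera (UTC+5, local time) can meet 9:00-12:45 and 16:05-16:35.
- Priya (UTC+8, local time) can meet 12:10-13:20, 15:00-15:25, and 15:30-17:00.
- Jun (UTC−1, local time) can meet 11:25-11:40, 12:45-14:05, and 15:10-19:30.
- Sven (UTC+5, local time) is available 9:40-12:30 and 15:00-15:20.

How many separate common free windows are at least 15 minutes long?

Vera → UTC: 04:00–07:45, 11:05–11:35.
Priya → UTC: 04:10–05:20, 07:00–07:25, 07:30–09:00.
Jun → UTC: 12:25–12:40, 13:45–15:05, 16:10–20:30.
Sven → UTC: 04:40–07:30, 10:00–10:20.
Vera ∩ Priya: 04:10–05:20, 07:00–07:25, 07:30–07:45.
Vera ∩ Priya ∩ Jun: (none).
Vera ∩ Priya ∩ Jun ∩ Sven: (none).
Windows ≥ 15 min: (none).
That's 0 windows.

0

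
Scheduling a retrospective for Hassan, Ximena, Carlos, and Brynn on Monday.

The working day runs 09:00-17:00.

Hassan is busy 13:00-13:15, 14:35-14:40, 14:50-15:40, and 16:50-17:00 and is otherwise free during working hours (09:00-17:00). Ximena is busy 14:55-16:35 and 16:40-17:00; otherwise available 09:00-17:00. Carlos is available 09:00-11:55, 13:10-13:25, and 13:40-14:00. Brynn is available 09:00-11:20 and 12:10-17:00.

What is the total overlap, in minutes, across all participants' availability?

170 minutes

Hassan free within 09:00–17:00: 09:00–13:00, 13:15–14:35, 14:40–14:50, 15:40–16:50.
Ximena free within 09:00–17:00: 09:00–14:55, 16:35–16:40.
Hassan ∩ Ximena: 09:00–13:00, 13:15–14:35, 14:40–14:50, 16:35–16:40.
Hassan ∩ Ximena ∩ Carlos: 09:00–11:55, 13:15–13:25, 13:40–14:00.
Hassan ∩ Ximena ∩ Carlos ∩ Brynn: 09:00–11:20, 13:15–13:25, 13:40–14:00.
Total common minutes: 140 + 10 + 20 = 170.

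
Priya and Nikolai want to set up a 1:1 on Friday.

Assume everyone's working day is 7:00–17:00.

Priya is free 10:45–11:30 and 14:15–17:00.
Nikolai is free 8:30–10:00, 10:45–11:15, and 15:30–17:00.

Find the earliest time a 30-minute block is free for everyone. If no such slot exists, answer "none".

10:45

Priya ∩ Nikolai: 10:45–11:15, 15:30–17:00.
Windows ≥ 30 min: 10:45–11:15, 15:30–17:00.
Earliest such window starts at 10:45.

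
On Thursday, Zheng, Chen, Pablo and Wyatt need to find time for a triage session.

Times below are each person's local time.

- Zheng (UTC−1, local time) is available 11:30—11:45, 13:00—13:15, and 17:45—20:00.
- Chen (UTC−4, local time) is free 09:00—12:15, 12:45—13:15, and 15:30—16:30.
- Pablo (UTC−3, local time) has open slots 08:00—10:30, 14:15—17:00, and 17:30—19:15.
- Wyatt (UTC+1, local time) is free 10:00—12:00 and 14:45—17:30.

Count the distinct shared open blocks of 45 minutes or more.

Zheng → UTC: 12:30–12:45, 14:00–14:15, 18:45–21:00.
Chen → UTC: 13:00–16:15, 16:45–17:15, 19:30–20:30.
Pablo → UTC: 11:00–13:30, 17:15–20:00, 20:30–22:15.
Wyatt → UTC: 09:00–11:00, 13:45–16:30.
Zheng ∩ Chen: 14:00–14:15, 19:30–20:30.
Zheng ∩ Chen ∩ Pablo: 19:30–20:00.
Zheng ∩ Chen ∩ Pablo ∩ Wyatt: (none).
Windows ≥ 45 min: (none).
That's 0 windows.

0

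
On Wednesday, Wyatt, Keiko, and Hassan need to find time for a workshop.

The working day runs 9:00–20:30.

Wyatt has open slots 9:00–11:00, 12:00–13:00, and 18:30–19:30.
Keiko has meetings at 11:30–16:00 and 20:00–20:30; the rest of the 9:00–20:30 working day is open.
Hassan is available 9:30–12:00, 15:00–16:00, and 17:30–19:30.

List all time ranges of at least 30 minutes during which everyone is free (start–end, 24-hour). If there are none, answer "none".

09:30–11:00, 18:30–19:30

Keiko free within 09:00–20:30: 09:00–11:30, 16:00–20:00.
Wyatt ∩ Keiko: 09:00–11:00, 18:30–19:30.
Wyatt ∩ Keiko ∩ Hassan: 09:30–11:00, 18:30–19:30.
Windows ≥ 30 min: 09:30–11:00, 18:30–19:30.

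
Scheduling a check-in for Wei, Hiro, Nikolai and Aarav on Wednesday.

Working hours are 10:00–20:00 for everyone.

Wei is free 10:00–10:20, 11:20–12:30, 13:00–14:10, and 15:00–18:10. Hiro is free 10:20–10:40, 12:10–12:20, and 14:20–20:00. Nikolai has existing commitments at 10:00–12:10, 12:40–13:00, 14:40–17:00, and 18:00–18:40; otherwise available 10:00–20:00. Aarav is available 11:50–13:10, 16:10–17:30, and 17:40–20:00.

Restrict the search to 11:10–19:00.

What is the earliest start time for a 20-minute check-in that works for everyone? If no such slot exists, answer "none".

17:00

Nikolai free within 10:00–20:00: 12:10–12:40, 13:00–14:40, 17:00–18:00, 18:40–20:00.
Wei ∩ Hiro: 12:10–12:20, 15:00–18:10.
Wei ∩ Hiro ∩ Nikolai: 12:10–12:20, 17:00–18:00.
Wei ∩ Hiro ∩ Nikolai ∩ Aarav: 12:10–12:20, 17:00–17:30, 17:40–18:00.
Restricted to 11:10–19:00: 12:10–12:20, 17:00–17:30, 17:40–18:00.
Windows ≥ 20 min: 17:00–17:30, 17:40–18:00.
Earliest such window starts at 17:00.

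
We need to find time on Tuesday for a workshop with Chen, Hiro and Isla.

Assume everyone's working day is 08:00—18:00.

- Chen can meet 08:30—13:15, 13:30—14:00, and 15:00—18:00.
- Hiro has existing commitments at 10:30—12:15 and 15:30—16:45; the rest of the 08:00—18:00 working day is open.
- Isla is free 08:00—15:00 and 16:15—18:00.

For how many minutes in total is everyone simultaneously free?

Hiro free within 08:00–18:00: 08:00–10:30, 12:15–15:30, 16:45–18:00.
Chen ∩ Hiro: 08:30–10:30, 12:15–13:15, 13:30–14:00, 15:00–15:30, 16:45–18:00.
Chen ∩ Hiro ∩ Isla: 08:30–10:30, 12:15–13:15, 13:30–14:00, 16:45–18:00.
Total common minutes: 120 + 60 + 30 + 75 = 285.

285 minutes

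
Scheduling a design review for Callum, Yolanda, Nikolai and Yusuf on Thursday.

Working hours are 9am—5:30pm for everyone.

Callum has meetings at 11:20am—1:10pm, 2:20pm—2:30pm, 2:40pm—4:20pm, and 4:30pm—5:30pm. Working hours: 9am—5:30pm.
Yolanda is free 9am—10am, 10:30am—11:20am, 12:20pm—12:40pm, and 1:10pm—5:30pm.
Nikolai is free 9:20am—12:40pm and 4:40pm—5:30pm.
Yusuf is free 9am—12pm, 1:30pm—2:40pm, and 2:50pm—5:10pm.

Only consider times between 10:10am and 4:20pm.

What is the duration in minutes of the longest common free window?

Callum free within 09:00–17:30: 09:00–11:20, 13:10–14:20, 14:30–14:40, 16:20–16:30.
Callum ∩ Yolanda: 09:00–10:00, 10:30–11:20, 13:10–14:20, 14:30–14:40, 16:20–16:30.
Callum ∩ Yolanda ∩ Nikolai: 09:20–10:00, 10:30–11:20.
Callum ∩ Yolanda ∩ Nikolai ∩ Yusuf: 09:20–10:00, 10:30–11:20.
Restricted to 10:10–16:20: 10:30–11:20.
Single common window of 50 minutes.

50 minutes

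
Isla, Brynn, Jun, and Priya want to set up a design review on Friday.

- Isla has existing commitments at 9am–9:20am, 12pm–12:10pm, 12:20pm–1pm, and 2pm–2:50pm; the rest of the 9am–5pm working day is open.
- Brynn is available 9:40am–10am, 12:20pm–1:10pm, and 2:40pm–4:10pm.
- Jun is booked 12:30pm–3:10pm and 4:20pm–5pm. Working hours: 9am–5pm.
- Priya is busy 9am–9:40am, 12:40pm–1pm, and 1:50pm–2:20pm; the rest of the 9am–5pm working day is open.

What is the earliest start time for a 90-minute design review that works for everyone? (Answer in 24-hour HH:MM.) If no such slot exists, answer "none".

Isla free within 09:00–17:00: 09:20–12:00, 12:10–12:20, 13:00–14:00, 14:50–17:00.
Jun free within 09:00–17:00: 09:00–12:30, 15:10–16:20.
Priya free within 09:00–17:00: 09:40–12:40, 13:00–13:50, 14:20–17:00.
Isla ∩ Brynn: 09:40–10:00, 13:00–13:10, 14:50–16:10.
Isla ∩ Brynn ∩ Jun: 09:40–10:00, 15:10–16:10.
Isla ∩ Brynn ∩ Jun ∩ Priya: 09:40–10:00, 15:10–16:10.
Windows ≥ 90 min: (none).

none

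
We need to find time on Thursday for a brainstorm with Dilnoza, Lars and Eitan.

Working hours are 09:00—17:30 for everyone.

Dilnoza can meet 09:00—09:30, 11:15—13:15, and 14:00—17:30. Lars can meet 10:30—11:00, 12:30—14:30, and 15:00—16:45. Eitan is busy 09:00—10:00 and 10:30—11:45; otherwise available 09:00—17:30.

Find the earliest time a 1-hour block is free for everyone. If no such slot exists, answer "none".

15:00

Eitan free within 09:00–17:30: 10:00–10:30, 11:45–17:30.
Dilnoza ∩ Lars: 12:30–13:15, 14:00–14:30, 15:00–16:45.
Dilnoza ∩ Lars ∩ Eitan: 12:30–13:15, 14:00–14:30, 15:00–16:45.
Windows ≥ 60 min: 15:00–16:45.
Earliest such window starts at 15:00.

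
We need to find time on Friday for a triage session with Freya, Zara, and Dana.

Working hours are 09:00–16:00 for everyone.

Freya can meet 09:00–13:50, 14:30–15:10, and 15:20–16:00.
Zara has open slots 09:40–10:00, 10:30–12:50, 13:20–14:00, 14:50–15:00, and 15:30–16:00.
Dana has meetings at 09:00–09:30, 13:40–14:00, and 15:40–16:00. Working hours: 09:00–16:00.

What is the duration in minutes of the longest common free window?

Dana free within 09:00–16:00: 09:30–13:40, 14:00–15:40.
Freya ∩ Zara: 09:40–10:00, 10:30–12:50, 13:20–13:50, 14:50–15:00, 15:30–16:00.
Freya ∩ Zara ∩ Dana: 09:40–10:00, 10:30–12:50, 13:20–13:40, 14:50–15:00, 15:30–15:40.
Common window lengths: 20, 140, 20, 10, 10 min; longest is 140.

140 minutes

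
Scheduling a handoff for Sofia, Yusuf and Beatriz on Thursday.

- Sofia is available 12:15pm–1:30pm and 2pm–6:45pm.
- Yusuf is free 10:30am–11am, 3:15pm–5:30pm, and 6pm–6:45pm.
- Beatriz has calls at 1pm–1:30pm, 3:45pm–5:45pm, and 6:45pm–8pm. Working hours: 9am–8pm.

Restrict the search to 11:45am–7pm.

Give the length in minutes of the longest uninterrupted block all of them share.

45 minutes

Beatriz free within 09:00–20:00: 09:00–13:00, 13:30–15:45, 17:45–18:45.
Sofia ∩ Yusuf: 15:15–17:30, 18:00–18:45.
Sofia ∩ Yusuf ∩ Beatriz: 15:15–15:45, 18:00–18:45.
Restricted to 11:45–19:00: 15:15–15:45, 18:00–18:45.
Common window lengths: 30, 45 min; longest is 45.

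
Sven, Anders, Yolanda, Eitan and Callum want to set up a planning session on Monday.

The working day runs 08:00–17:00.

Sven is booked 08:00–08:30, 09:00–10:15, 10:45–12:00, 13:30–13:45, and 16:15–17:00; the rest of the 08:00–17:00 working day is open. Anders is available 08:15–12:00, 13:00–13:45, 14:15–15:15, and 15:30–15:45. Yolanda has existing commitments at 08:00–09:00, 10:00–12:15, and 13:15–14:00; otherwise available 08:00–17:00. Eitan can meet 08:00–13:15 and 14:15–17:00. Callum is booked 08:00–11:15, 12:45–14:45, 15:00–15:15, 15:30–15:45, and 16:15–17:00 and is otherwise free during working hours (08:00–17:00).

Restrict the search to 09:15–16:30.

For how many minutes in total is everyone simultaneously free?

15 minutes

Sven free within 08:00–17:00: 08:30–09:00, 10:15–10:45, 12:00–13:30, 13:45–16:15.
Yolanda free within 08:00–17:00: 09:00–10:00, 12:15–13:15, 14:00–17:00.
Callum free within 08:00–17:00: 11:15–12:45, 14:45–15:00, 15:15–15:30, 15:45–16:15.
Sven ∩ Anders: 08:30–09:00, 10:15–10:45, 13:00–13:30, 14:15–15:15, 15:30–15:45.
Sven ∩ Anders ∩ Yolanda: 13:00–13:15, 14:15–15:15, 15:30–15:45.
Sven ∩ Anders ∩ Yolanda ∩ Eitan: 13:00–13:15, 14:15–15:15, 15:30–15:45.
Sven ∩ Anders ∩ Yolanda ∩ Eitan ∩ Callum: 14:45–15:00.
Restricted to 09:15–16:30: 14:45–15:00.
Total common minutes: 15.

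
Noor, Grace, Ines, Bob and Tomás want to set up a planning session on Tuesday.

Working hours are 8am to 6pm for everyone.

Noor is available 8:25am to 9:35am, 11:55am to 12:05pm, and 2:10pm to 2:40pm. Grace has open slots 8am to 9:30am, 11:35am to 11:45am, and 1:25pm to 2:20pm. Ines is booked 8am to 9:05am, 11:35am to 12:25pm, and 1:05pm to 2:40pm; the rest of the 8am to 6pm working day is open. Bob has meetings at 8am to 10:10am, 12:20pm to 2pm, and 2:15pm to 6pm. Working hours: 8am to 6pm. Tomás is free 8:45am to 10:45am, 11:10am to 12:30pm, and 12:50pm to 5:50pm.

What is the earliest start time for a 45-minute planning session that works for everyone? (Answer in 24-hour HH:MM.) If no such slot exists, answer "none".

none

Ines free within 08:00–18:00: 09:05–11:35, 12:25–13:05, 14:40–18:00.
Bob free within 08:00–18:00: 10:10–12:20, 14:00–14:15.
Noor ∩ Grace: 08:25–09:30, 14:10–14:20.
Noor ∩ Grace ∩ Ines: 09:05–09:30.
Noor ∩ Grace ∩ Ines ∩ Bob: (none).
Noor ∩ Grace ∩ Ines ∩ Bob ∩ Tomás: (none).
Windows ≥ 45 min: (none).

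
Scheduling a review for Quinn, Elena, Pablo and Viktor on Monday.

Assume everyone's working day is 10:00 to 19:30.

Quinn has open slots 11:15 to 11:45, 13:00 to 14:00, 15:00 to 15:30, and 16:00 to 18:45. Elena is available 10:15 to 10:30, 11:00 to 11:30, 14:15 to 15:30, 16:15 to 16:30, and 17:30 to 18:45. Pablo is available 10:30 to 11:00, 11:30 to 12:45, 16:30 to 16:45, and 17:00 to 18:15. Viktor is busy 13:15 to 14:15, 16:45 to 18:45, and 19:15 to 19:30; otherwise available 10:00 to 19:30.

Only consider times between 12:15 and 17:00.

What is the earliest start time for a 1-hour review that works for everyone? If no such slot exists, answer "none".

none

Viktor free within 10:00–19:30: 10:00–13:15, 14:15–16:45, 18:45–19:15.
Quinn ∩ Elena: 11:15–11:30, 15:00–15:30, 16:15–16:30, 17:30–18:45.
Quinn ∩ Elena ∩ Pablo: 17:30–18:15.
Quinn ∩ Elena ∩ Pablo ∩ Viktor: (none).
Restricted to 12:15–17:00: (none).
Windows ≥ 60 min: (none).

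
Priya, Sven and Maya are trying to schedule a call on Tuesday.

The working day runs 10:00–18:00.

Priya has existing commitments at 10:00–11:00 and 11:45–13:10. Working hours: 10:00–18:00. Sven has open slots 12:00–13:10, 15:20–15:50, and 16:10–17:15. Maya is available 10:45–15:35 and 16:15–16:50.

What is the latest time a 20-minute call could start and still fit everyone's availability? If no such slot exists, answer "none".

Priya free within 10:00–18:00: 11:00–11:45, 13:10–18:00.
Priya ∩ Sven: 15:20–15:50, 16:10–17:15.
Priya ∩ Sven ∩ Maya: 15:20–15:35, 16:15–16:50.
Windows ≥ 20 min: 16:15–16:50.
Latest start in the last window 16:15–16:50 is 16:50 − 20 min = 16:30.

16:30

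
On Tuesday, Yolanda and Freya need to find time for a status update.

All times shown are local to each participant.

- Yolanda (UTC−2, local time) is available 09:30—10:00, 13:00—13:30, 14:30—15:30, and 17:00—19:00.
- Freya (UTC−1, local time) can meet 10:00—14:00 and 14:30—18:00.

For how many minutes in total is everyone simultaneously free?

Yolanda → UTC: 11:30–12:00, 15:00–15:30, 16:30–17:30, 19:00–21:00.
Freya → UTC: 11:00–15:00, 15:30–19:00.
Yolanda ∩ Freya: 11:30–12:00, 16:30–17:30.
Total common minutes: 30 + 60 = 90.

90 minutes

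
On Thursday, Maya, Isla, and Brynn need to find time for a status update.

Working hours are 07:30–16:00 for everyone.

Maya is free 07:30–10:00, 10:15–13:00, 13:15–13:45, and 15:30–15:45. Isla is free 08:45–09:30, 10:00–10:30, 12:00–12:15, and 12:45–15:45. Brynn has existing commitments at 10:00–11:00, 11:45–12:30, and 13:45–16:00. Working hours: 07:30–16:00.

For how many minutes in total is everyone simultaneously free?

90 minutes

Brynn free within 07:30–16:00: 07:30–10:00, 11:00–11:45, 12:30–13:45.
Maya ∩ Isla: 08:45–09:30, 10:15–10:30, 12:00–12:15, 12:45–13:00, 13:15–13:45, 15:30–15:45.
Maya ∩ Isla ∩ Brynn: 08:45–09:30, 12:45–13:00, 13:15–13:45.
Total common minutes: 45 + 15 + 30 = 90.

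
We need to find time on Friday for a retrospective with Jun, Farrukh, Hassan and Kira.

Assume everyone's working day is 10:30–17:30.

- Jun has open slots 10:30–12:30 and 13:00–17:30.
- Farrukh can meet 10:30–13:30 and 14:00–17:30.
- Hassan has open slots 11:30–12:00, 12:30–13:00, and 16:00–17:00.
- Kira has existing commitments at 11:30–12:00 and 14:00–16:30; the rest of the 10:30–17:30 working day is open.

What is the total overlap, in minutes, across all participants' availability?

30 minutes

Kira free within 10:30–17:30: 10:30–11:30, 12:00–14:00, 16:30–17:30.
Jun ∩ Farrukh: 10:30–12:30, 13:00–13:30, 14:00–17:30.
Jun ∩ Farrukh ∩ Hassan: 11:30–12:00, 16:00–17:00.
Jun ∩ Farrukh ∩ Hassan ∩ Kira: 16:30–17:00.
Total common minutes: 30.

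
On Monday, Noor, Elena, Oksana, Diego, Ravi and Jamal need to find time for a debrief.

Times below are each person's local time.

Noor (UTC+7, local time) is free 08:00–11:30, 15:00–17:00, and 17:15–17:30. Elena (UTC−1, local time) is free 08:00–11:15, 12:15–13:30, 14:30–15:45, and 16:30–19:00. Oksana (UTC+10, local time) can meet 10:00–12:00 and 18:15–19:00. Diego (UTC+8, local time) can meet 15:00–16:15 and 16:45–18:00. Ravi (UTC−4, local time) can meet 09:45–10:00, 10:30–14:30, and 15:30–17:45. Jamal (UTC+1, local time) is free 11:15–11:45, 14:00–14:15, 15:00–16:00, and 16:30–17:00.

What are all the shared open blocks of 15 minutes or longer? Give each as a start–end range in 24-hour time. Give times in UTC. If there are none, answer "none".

none

Noor → UTC: 01:00–04:30, 08:00–10:00, 10:15–10:30.
Elena → UTC: 09:00–12:15, 13:15–14:30, 15:30–16:45, 17:30–20:00.
Oksana → UTC: 00:00–02:00, 08:15–09:00.
Diego → UTC: 07:00–08:15, 08:45–10:00.
Ravi → UTC: 13:45–14:00, 14:30–18:30, 19:30–21:45.
Jamal → UTC: 10:15–10:45, 13:00–13:15, 14:00–15:00, 15:30–16:00.
Noor ∩ Elena: 09:00–10:00, 10:15–10:30.
Noor ∩ Elena ∩ Oksana: (none).
Noor ∩ Elena ∩ Oksana ∩ Diego: (none).
Noor ∩ Elena ∩ Oksana ∩ Diego ∩ Ravi: (none).
Noor ∩ Elena ∩ Oksana ∩ Diego ∩ Ravi ∩ Jamal: (none).
Windows ≥ 15 min: (none).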